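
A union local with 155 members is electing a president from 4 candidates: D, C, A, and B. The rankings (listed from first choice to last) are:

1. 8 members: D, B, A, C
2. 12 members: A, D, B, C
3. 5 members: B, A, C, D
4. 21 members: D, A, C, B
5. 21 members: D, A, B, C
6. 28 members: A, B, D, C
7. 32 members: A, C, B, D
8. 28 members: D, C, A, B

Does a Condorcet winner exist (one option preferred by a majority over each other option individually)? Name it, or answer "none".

D vs C: 118–37 for D.
D vs A: 78–77 for D.
D vs B: 90–65 for D.
D beats every other option head-to-head.

D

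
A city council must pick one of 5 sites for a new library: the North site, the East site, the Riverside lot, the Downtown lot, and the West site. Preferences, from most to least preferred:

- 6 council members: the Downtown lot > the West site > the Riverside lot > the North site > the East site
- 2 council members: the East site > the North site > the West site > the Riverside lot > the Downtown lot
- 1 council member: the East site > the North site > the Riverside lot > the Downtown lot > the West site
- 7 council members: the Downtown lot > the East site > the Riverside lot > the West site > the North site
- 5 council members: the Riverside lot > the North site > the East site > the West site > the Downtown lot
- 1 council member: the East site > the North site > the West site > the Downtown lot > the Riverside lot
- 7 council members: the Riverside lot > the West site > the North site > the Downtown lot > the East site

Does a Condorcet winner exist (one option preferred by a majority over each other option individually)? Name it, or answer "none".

the Riverside lot

the Riverside lot vs the North site: 25–4 for the Riverside lot.
the Riverside lot vs the East site: 18–11 for the Riverside lot.
the Riverside lot vs the Downtown lot: 15–14 for the Riverside lot.
the Riverside lot vs the West site: 20–9 for the Riverside lot.
the Riverside lot beats every other option head-to-head.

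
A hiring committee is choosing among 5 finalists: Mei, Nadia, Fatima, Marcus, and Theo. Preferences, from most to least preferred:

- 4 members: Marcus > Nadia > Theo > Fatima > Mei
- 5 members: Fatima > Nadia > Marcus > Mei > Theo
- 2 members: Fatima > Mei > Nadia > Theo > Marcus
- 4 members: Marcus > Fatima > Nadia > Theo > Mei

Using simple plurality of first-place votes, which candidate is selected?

Marcus

First-place votes: Mei 0, Nadia 0, Fatima 7, Marcus 8, Theo 0.
Marcus has the most first-place votes.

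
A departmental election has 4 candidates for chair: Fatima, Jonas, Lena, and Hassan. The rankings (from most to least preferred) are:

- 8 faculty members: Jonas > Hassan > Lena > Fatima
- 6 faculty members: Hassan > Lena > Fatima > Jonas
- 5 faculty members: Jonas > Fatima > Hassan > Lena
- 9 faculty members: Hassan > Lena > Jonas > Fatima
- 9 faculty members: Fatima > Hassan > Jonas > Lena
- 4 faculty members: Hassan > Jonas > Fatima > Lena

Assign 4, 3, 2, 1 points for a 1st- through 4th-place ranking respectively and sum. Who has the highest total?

Hassan

Fatima: 8·1 + 6·2 + 5·3 + 9·1 + 9·4 + 4·2 = 88
Jonas: 8·4 + 6·1 + 5·4 + 9·2 + 9·2 + 4·3 = 106
Lena: 8·2 + 6·3 + 5·1 + 9·3 + 9·1 + 4·1 = 79
Hassan: 8·3 + 6·4 + 5·2 + 9·4 + 9·3 + 4·4 = 137
Hassan has the highest Borda score (137).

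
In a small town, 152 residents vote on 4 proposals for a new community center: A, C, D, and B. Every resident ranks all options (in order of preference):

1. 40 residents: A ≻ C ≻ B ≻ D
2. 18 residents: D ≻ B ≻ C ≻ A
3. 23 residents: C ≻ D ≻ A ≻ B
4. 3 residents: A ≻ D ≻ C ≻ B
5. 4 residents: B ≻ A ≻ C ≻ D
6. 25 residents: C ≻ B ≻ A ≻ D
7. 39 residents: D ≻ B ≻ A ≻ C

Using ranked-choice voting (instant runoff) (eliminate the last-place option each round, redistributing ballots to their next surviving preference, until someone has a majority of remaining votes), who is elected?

Round 1: A 43, C 48, D 57, B 4. Eliminate B.
Round 2: A 47, C 48, D 57. Eliminate A.
Round 3: C 92, D 60. C has a majority.

C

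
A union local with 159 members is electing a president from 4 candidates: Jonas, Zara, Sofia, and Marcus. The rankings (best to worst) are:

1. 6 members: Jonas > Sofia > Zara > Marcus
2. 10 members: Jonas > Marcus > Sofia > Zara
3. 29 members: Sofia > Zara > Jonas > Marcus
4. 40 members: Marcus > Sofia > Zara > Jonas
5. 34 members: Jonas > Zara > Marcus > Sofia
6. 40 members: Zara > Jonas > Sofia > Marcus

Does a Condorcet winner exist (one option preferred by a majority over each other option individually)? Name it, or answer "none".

Checking pairwise contests:
Zara beats Jonas 109–50.
Sofia beats Zara 85–74.
Jonas beats Sofia 90–69.
Jonas beats Marcus 119–40.
Every option loses at least one head-to-head, so there is no Condorcet winner.

none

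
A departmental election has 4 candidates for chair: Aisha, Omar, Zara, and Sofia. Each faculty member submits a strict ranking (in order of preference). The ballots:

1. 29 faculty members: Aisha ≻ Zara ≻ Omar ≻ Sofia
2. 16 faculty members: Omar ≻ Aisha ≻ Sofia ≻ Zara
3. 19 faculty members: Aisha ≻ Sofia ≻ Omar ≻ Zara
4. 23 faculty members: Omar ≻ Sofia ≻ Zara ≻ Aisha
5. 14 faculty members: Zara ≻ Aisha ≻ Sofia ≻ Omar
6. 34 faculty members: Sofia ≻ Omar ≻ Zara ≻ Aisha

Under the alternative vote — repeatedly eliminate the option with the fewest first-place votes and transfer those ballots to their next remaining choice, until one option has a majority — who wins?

Round 1: Aisha 48, Omar 39, Zara 14, Sofia 34. Eliminate Zara.
Round 2: Aisha 62, Omar 39, Sofia 34. Eliminate Sofia.
Round 3: Aisha 62, Omar 73. Omar has a majority.

Omar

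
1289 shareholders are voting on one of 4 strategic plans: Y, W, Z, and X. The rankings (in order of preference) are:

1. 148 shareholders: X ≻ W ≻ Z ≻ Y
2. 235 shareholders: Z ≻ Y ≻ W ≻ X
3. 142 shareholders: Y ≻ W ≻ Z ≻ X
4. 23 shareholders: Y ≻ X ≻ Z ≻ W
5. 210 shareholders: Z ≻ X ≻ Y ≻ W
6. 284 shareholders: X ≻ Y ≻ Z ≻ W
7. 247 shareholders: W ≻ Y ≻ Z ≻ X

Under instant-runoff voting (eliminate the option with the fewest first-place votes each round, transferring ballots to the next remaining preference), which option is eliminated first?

Y

Round 1: Y 165, W 247, Z 445, X 432. Eliminate Y.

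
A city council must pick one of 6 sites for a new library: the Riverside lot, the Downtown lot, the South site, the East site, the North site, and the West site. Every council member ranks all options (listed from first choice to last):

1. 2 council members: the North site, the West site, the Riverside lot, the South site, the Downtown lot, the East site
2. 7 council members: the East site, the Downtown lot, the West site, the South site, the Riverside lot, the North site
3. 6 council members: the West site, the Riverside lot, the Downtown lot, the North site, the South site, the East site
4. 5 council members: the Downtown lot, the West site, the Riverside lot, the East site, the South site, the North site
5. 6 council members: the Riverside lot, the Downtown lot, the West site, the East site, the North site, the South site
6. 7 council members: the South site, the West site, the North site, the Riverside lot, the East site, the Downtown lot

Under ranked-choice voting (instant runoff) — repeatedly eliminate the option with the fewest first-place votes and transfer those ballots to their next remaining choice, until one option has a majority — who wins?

Round 1: the Riverside lot 6, the Downtown lot 5, the South site 7, the East site 7, the North site 2, the West site 6. Eliminate the North site.
Round 2: the Riverside lot 6, the Downtown lot 5, the South site 7, the East site 7, the West site 8. Eliminate the Downtown lot.
Round 3: the Riverside lot 6, the South site 7, the East site 7, the West site 13. Eliminate the Riverside lot.
Round 4: the South site 7, the East site 7, the West site 19. The West site has a majority.

the West site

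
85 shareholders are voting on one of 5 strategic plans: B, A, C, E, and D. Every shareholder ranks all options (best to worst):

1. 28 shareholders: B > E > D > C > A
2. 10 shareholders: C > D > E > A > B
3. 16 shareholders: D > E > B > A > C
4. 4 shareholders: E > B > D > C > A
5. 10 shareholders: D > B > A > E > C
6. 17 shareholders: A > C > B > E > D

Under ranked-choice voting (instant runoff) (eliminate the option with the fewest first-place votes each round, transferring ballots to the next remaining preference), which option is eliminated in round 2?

Round 1: B 28, A 17, C 10, E 4, D 26. Eliminate E.
Round 2: B 32, A 17, C 10, D 26. Eliminate C.

C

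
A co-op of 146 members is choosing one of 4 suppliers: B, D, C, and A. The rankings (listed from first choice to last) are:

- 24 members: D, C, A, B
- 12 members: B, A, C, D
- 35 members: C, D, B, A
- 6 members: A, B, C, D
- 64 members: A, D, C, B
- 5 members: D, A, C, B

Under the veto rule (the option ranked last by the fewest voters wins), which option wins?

C

Last-place votes: B 93, D 18, C 0, A 35.
C is ranked last by the fewest voters, so C wins.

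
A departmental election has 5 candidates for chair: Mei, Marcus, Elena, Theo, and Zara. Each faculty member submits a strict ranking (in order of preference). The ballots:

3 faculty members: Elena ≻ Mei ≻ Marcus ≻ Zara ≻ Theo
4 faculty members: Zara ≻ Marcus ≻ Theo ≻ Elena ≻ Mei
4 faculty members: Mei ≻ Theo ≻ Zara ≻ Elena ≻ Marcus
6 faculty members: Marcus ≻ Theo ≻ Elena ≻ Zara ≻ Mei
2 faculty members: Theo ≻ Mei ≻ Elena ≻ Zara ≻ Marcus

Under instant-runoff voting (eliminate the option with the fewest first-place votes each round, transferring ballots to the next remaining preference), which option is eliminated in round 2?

Elena

Round 1: Mei 4, Marcus 6, Elena 3, Theo 2, Zara 4. Eliminate Theo.
Round 2: Mei 6, Marcus 6, Elena 3, Zara 4. Eliminate Elena.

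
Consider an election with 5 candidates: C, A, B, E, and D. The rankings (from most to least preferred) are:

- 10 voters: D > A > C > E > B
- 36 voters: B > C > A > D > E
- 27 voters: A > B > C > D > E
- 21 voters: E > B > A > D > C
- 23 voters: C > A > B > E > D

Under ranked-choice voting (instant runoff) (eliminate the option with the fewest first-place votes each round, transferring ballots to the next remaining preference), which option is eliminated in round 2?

Round 1: C 23, A 27, B 36, E 21, D 10. Eliminate D.
Round 2: C 23, A 37, B 36, E 21. Eliminate E.

E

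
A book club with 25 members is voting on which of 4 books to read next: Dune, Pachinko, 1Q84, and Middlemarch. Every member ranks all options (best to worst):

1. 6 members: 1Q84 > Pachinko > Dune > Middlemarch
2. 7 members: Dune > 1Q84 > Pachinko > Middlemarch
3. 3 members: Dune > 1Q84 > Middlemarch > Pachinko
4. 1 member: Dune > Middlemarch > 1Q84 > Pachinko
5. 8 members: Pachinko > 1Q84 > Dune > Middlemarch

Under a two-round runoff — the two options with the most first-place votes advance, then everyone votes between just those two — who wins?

Round 1 first-place votes: Dune 11, Pachinko 8, 1Q84 6, Middlemarch 0.
Dune and Pachinko advance.
Runoff: Dune is preferred to Pachinko by 11 voters; Pachinko by 14.
Pachinko wins the runoff.

Pachinko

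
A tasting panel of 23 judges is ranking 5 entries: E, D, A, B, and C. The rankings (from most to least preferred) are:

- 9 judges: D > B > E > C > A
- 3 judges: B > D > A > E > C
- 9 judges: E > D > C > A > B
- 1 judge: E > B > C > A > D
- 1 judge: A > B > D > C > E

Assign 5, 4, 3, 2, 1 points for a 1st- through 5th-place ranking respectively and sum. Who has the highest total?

D

E: 9·3 + 3·2 + 9·5 + 1·5 + 1·1 = 84
D: 9·5 + 3·4 + 9·4 + 1·1 + 1·3 = 97
A: 9·1 + 3·3 + 9·2 + 1·2 + 1·5 = 43
B: 9·4 + 3·5 + 9·1 + 1·4 + 1·4 = 68
C: 9·2 + 3·1 + 9·3 + 1·3 + 1·2 = 53
D has the highest Borda score (97).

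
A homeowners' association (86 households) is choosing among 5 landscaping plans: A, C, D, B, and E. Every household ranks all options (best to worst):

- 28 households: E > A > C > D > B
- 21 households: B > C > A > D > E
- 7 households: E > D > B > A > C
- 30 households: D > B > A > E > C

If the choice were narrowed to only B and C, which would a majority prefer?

B

Voters preferring B to C: 58; preferring C to B: 28.
B wins the head-to-head.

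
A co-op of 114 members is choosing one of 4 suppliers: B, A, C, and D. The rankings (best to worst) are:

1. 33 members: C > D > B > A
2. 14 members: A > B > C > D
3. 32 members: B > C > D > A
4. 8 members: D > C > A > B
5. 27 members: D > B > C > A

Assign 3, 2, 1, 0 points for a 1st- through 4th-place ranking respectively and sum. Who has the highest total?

B: 33·1 + 14·2 + 32·3 + 8·0 + 27·2 = 211
A: 33·0 + 14·3 + 32·0 + 8·1 + 27·0 = 50
C: 33·3 + 14·1 + 32·2 + 8·2 + 27·1 = 220
D: 33·2 + 14·0 + 32·1 + 8·3 + 27·3 = 203
C has the highest Borda score (220).

C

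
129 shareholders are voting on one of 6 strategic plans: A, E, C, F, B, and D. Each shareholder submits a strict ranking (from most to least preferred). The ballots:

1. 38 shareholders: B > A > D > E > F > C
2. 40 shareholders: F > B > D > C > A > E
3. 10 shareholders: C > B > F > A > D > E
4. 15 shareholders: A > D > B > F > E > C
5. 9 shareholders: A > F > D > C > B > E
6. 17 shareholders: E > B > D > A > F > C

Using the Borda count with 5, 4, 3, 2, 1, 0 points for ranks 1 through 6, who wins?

B

A: 38·4 + 40·1 + 10·2 + 15·5 + 9·5 + 17·2 = 366
E: 38·2 + 40·0 + 10·0 + 15·1 + 9·0 + 17·5 = 176
C: 38·0 + 40·2 + 10·5 + 15·0 + 9·2 + 17·0 = 148
F: 38·1 + 40·5 + 10·3 + 15·2 + 9·4 + 17·1 = 351
B: 38·5 + 40·4 + 10·4 + 15·3 + 9·1 + 17·4 = 512
D: 38·3 + 40·3 + 10·1 + 15·4 + 9·3 + 17·3 = 382
B has the highest Borda score (512).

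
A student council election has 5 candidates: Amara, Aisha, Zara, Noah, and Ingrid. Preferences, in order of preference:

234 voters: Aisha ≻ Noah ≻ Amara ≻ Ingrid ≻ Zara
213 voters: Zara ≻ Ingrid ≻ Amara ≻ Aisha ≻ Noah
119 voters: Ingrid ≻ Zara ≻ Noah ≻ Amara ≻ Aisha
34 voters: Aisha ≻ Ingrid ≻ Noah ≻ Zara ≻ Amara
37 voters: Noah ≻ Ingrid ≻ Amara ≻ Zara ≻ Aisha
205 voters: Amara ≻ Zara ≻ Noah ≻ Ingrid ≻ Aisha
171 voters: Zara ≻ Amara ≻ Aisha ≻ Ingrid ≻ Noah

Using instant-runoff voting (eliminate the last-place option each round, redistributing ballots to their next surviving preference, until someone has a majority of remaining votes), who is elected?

Round 1: Amara 205, Aisha 268, Zara 384, Noah 37, Ingrid 119. Eliminate Noah.
Round 2: Amara 205, Aisha 268, Zara 384, Ingrid 156. Eliminate Ingrid.
Round 3: Amara 242, Aisha 268, Zara 503. Eliminate Amara.
Round 4: Aisha 268, Zara 745. Zara has a majority.

Zara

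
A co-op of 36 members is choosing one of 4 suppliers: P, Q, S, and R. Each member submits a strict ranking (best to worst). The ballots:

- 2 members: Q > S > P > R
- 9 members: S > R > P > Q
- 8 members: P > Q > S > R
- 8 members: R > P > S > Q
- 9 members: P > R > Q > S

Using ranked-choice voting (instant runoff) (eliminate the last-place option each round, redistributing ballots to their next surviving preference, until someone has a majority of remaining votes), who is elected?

P

Round 1: P 17, Q 2, S 9, R 8. Eliminate Q.
Round 2: P 17, S 11, R 8. Eliminate R.
Round 3: P 25, S 11. P has a majority.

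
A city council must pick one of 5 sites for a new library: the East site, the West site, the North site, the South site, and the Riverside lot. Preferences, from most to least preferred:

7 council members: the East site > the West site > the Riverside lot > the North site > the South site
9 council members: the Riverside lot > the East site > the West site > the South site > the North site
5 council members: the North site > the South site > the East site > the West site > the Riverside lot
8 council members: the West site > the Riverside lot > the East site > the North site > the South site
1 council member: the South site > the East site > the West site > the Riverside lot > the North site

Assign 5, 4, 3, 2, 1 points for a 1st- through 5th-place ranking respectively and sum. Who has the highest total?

the East site

the East site: 7·5 + 9·4 + 5·3 + 8·3 + 1·4 = 114
the West site: 7·4 + 9·3 + 5·2 + 8·5 + 1·3 = 108
the North site: 7·2 + 9·1 + 5·5 + 8·2 + 1·1 = 65
the South site: 7·1 + 9·2 + 5·4 + 8·1 + 1·5 = 58
the Riverside lot: 7·3 + 9·5 + 5·1 + 8·4 + 1·2 = 105
the East site has the highest Borda score (114).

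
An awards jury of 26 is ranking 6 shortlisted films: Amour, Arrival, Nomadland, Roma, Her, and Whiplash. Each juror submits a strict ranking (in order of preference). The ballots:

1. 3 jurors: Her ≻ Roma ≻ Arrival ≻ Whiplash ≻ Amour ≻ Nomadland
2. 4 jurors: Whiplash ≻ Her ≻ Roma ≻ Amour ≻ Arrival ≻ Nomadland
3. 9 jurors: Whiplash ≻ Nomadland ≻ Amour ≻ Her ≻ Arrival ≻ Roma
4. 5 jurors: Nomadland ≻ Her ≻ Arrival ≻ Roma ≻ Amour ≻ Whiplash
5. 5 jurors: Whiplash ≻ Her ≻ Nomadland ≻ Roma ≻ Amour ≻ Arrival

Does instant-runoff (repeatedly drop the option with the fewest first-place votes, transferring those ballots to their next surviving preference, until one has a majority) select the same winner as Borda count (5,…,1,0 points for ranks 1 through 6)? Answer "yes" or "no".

Instant-runoff — R1 Amour 0, Arrival 0, Nomadland 5, Roma 0, Her 3, Whiplash 18 (Whiplash winner). Winner: Whiplash.
Borda — scores: Amour 48, Arrival 37, Nomadland 76, Roma 44, Her 89, Whiplash 96. Winner: Whiplash.
The two methods agree.

yes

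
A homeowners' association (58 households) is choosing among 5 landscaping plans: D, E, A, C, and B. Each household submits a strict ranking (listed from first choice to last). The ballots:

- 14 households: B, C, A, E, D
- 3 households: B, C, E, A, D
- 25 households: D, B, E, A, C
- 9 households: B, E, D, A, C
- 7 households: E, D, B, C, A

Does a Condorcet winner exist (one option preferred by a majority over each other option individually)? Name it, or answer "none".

Checking pairwise contests:
E beats D 33–25.
B beats E 51–7.
D beats A 41–17.
D beats C 41–17.
D beats B 32–26.
Every option loses at least one head-to-head, so there is no Condorcet winner.

none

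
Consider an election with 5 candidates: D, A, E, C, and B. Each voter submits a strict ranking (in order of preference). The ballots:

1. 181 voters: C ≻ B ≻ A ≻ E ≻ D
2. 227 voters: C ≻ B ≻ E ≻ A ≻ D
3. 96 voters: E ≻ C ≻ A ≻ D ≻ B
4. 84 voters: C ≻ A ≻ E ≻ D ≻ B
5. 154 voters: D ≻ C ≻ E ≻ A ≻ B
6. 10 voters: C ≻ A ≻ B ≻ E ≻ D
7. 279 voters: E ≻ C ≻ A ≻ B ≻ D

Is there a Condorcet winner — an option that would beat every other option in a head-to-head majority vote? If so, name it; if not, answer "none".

C vs D: 877–154 for C.
C vs A: 1031–0 for C.
C vs E: 656–375 for C.
C vs B: 1031–0 for C.
C beats every other option head-to-head.

C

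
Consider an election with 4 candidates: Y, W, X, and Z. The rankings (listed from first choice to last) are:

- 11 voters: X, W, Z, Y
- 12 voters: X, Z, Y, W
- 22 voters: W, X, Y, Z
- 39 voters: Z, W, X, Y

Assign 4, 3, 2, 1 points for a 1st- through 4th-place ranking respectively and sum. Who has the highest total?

Y: 11·1 + 12·2 + 22·2 + 39·1 = 118
W: 11·3 + 12·1 + 22·4 + 39·3 = 250
X: 11·4 + 12·4 + 22·3 + 39·2 = 236
Z: 11·2 + 12·3 + 22·1 + 39·4 = 236
W has the highest Borda score (250).

W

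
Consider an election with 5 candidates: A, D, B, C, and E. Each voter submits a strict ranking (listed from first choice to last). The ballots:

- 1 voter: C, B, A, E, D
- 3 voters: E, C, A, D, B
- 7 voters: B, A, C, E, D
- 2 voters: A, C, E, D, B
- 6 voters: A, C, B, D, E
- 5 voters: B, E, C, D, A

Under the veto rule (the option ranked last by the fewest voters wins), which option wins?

C

Last-place votes: A 5, D 8, B 5, C 0, E 6.
C is ranked last by the fewest voters, so C wins.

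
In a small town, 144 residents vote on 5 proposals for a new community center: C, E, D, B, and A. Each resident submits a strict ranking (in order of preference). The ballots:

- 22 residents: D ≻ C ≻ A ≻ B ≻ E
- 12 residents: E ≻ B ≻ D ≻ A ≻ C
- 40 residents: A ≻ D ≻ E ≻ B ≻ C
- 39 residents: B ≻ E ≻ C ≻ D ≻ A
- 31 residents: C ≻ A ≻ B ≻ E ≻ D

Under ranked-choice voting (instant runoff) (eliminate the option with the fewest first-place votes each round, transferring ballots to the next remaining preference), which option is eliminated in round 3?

Round 1: C 31, E 12, D 22, B 39, A 40. Eliminate E.
Round 2: C 31, D 22, B 51, A 40. Eliminate D.
Round 3: C 53, B 51, A 40. Eliminate A.

A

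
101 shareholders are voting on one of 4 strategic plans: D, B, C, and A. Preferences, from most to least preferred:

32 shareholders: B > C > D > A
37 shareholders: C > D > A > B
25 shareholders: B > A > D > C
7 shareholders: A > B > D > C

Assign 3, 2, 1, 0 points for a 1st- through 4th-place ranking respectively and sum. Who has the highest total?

D: 32·1 + 37·2 + 25·1 + 7·1 = 138
B: 32·3 + 37·0 + 25·3 + 7·2 = 185
C: 32·2 + 37·3 + 25·0 + 7·0 = 175
A: 32·0 + 37·1 + 25·2 + 7·3 = 108
B has the highest Borda score (185).

B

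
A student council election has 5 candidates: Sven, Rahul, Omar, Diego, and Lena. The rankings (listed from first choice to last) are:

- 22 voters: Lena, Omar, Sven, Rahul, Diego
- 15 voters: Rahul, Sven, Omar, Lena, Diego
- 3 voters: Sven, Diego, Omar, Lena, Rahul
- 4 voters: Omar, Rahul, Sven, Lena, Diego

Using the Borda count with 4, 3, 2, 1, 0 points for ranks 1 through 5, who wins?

Sven: 22·2 + 15·3 + 3·4 + 4·2 = 109
Rahul: 22·1 + 15·4 + 3·0 + 4·3 = 94
Omar: 22·3 + 15·2 + 3·2 + 4·4 = 118
Diego: 22·0 + 15·0 + 3·3 + 4·0 = 9
Lena: 22·4 + 15·1 + 3·1 + 4·1 = 110
Omar has the highest Borda score (118).

Omar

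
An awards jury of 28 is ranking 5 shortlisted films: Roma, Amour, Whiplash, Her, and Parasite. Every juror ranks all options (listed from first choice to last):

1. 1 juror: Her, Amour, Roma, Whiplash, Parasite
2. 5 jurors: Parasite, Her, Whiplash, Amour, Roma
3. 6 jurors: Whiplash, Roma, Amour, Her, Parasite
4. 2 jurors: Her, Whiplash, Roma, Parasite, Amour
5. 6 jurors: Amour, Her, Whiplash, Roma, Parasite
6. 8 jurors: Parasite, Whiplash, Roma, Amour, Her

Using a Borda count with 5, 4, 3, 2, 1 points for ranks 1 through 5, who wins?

Roma: 1·3 + 5·1 + 6·4 + 2·3 + 6·2 + 8·3 = 74
Amour: 1·4 + 5·2 + 6·3 + 2·1 + 6·5 + 8·2 = 80
Whiplash: 1·2 + 5·3 + 6·5 + 2·4 + 6·3 + 8·4 = 105
Her: 1·5 + 5·4 + 6·2 + 2·5 + 6·4 + 8·1 = 79
Parasite: 1·1 + 5·5 + 6·1 + 2·2 + 6·1 + 8·5 = 82
Whiplash has the highest Borda score (105).

Whiplash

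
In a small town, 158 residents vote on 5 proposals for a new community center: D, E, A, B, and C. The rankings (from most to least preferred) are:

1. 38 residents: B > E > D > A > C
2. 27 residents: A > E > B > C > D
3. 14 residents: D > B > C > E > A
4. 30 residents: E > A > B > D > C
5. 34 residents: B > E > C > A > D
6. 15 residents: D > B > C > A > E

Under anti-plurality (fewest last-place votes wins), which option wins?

B

Last-place votes: D 61, E 15, A 14, B 0, C 68.
B is ranked last by the fewest voters, so B wins.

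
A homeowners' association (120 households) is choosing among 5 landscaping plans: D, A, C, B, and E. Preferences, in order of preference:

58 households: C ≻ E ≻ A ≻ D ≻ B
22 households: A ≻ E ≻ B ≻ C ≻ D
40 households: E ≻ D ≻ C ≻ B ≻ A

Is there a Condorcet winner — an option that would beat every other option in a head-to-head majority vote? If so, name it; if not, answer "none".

E vs D: 120–0 for E.
E vs A: 98–22 for E.
E vs C: 62–58 for E.
E vs B: 120–0 for E.
E beats every other option head-to-head.

E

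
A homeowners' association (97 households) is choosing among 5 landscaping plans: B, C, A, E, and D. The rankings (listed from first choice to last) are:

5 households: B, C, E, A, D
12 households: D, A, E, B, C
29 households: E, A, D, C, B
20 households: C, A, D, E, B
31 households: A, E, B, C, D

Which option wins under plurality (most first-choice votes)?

First-place votes: B 5, C 20, A 31, E 29, D 12.
A has the most first-place votes.

A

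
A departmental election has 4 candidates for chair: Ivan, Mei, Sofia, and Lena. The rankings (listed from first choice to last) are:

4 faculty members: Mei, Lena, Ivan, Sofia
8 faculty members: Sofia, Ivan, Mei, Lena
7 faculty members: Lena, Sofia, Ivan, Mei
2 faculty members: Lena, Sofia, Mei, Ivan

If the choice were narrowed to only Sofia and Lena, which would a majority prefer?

Voters preferring Sofia to Lena: 8; preferring Lena to Sofia: 13.
Lena wins the head-to-head.

Lena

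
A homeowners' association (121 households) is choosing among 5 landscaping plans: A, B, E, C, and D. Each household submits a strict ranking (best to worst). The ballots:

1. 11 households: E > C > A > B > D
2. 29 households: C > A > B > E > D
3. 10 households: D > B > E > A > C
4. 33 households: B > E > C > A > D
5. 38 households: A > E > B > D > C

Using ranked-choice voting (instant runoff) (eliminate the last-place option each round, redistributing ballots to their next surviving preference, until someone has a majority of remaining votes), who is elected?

B

Round 1: A 38, B 33, E 11, C 29, D 10. Eliminate D.
Round 2: A 38, B 43, E 11, C 29. Eliminate E.
Round 3: A 38, B 43, C 40. Eliminate A.
Round 4: B 81, C 40. B has a majority.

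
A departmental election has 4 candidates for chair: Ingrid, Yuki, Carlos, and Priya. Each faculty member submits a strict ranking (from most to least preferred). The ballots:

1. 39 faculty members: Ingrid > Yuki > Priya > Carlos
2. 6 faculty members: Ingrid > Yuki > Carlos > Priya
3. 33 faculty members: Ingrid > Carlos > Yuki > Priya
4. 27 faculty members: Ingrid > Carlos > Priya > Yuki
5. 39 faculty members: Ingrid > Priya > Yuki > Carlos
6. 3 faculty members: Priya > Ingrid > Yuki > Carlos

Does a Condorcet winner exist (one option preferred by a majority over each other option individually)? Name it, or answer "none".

Ingrid

Ingrid vs Yuki: 147–0 for Ingrid.
Ingrid vs Carlos: 147–0 for Ingrid.
Ingrid vs Priya: 144–3 for Ingrid.
Ingrid beats every other option head-to-head.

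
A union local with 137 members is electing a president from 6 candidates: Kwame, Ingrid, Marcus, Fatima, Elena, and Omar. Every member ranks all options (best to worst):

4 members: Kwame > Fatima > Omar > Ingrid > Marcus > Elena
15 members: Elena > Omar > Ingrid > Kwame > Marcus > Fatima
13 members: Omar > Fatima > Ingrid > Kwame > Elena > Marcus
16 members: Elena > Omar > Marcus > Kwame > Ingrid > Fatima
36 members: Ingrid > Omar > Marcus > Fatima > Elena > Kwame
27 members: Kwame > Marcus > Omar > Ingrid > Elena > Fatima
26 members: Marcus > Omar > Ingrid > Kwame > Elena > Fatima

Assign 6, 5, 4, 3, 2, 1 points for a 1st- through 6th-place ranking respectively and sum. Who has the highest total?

Kwame: 4·6 + 15·3 + 13·3 + 16·3 + 36·1 + 27·6 + 26·3 = 432
Ingrid: 4·3 + 15·4 + 13·4 + 16·2 + 36·6 + 27·3 + 26·4 = 557
Marcus: 4·2 + 15·2 + 13·1 + 16·4 + 36·4 + 27·5 + 26·6 = 550
Fatima: 4·5 + 15·1 + 13·5 + 16·1 + 36·3 + 27·1 + 26·1 = 277
Elena: 4·1 + 15·6 + 13·2 + 16·6 + 36·2 + 27·2 + 26·2 = 394
Omar: 4·4 + 15·5 + 13·6 + 16·5 + 36·5 + 27·4 + 26·5 = 667
Omar has the highest Borda score (667).

Omar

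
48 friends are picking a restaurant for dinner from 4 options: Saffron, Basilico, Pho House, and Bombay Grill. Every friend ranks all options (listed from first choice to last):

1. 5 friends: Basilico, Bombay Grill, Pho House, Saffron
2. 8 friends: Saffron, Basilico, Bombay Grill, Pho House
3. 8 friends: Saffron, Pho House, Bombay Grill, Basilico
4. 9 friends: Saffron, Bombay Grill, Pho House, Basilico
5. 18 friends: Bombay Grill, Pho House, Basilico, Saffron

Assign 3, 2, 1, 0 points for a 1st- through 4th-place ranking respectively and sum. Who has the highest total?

Bombay Grill

Saffron: 5·0 + 8·3 + 8·3 + 9·3 + 18·0 = 75
Basilico: 5·3 + 8·2 + 8·0 + 9·0 + 18·1 = 49
Pho House: 5·1 + 8·0 + 8·2 + 9·1 + 18·2 = 66
Bombay Grill: 5·2 + 8·1 + 8·1 + 9·2 + 18·3 = 98
Bombay Grill has the highest Borda score (98).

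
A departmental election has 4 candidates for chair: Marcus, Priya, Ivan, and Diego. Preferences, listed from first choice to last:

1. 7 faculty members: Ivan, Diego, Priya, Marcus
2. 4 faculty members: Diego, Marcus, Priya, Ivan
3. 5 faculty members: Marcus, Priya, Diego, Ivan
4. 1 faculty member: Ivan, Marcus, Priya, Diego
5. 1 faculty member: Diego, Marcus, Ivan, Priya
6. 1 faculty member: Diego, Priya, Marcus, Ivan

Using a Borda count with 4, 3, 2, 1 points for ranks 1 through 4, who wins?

Diego

Marcus: 7·1 + 4·3 + 5·4 + 1·3 + 1·3 + 1·2 = 47
Priya: 7·2 + 4·2 + 5·3 + 1·2 + 1·1 + 1·3 = 43
Ivan: 7·4 + 4·1 + 5·1 + 1·4 + 1·2 + 1·1 = 44
Diego: 7·3 + 4·4 + 5·2 + 1·1 + 1·4 + 1·4 = 56
Diego has the highest Borda score (56).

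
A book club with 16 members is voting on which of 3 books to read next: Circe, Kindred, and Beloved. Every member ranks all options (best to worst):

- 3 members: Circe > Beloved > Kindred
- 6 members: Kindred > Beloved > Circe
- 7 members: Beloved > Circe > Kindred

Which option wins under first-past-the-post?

Beloved

First-place votes: Circe 3, Kindred 6, Beloved 7.
Beloved has the most first-place votes.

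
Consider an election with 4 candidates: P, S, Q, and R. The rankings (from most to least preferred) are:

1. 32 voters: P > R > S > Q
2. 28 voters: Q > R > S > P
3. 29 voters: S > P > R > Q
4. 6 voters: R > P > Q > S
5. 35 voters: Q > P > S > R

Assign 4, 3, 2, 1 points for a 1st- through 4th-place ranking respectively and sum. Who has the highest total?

P: 32·4 + 28·1 + 29·3 + 6·3 + 35·3 = 366
S: 32·2 + 28·2 + 29·4 + 6·1 + 35·2 = 312
Q: 32·1 + 28·4 + 29·1 + 6·2 + 35·4 = 325
R: 32·3 + 28·3 + 29·2 + 6·4 + 35·1 = 297
P has the highest Borda score (366).

P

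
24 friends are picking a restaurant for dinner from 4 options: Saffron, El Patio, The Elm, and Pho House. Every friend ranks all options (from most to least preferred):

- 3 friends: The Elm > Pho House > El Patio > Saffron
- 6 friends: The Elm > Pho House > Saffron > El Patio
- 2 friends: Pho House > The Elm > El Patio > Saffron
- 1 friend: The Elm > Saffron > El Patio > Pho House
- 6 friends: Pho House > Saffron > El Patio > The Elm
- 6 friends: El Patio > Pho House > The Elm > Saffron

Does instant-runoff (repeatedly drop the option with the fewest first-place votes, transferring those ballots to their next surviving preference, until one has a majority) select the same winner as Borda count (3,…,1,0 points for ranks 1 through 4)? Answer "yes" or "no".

yes

Instant-runoff — R1 Saffron 0, El Patio 6, The Elm 10, Pho House 8 (Saffron out); R2 El Patio 6, The Elm 10, Pho House 8 (El Patio out); R3 The Elm 10, Pho House 14 (Pho House winner). Winner: Pho House.
Borda — scores: Saffron 20, El Patio 30, The Elm 40, Pho House 54. Winner: Pho House.
The two methods agree.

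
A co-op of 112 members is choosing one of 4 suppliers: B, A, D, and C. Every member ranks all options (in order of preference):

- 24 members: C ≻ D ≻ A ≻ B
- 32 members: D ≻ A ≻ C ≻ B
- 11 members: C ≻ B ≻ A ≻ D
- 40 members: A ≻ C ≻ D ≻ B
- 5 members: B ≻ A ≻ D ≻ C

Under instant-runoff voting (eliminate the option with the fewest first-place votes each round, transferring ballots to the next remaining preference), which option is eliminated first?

Round 1: B 5, A 40, D 32, C 35. Eliminate B.

B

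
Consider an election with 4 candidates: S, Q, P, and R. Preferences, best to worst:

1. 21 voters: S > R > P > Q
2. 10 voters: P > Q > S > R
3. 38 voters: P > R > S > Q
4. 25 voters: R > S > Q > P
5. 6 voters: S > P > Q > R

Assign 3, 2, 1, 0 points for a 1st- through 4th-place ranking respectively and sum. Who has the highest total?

S: 21·3 + 10·1 + 38·1 + 25·2 + 6·3 = 179
Q: 21·0 + 10·2 + 38·0 + 25·1 + 6·1 = 51
P: 21·1 + 10·3 + 38·3 + 25·0 + 6·2 = 177
R: 21·2 + 10·0 + 38·2 + 25·3 + 6·0 = 193
R has the highest Borda score (193).

R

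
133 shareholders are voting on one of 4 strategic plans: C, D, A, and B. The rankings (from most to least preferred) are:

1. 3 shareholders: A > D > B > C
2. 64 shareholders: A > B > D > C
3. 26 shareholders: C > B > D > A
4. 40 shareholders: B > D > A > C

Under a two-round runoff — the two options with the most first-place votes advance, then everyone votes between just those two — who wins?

A

Round 1 first-place votes: C 26, D 0, A 67, B 40.
A and B advance.
Runoff: A is preferred to B by 67 voters; B by 66.
A wins the runoff.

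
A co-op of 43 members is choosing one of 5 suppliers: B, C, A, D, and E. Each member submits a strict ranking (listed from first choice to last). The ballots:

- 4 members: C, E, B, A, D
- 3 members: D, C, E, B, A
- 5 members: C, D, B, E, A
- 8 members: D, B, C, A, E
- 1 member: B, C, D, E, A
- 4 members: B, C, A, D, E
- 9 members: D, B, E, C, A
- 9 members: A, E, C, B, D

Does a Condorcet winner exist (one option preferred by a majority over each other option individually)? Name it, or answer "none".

Checking pairwise contests:
D beats B 25–18.
B beats C 22–21.
B beats A 34–9.
C beats D 23–20.
B beats E 27–16.
Every option loses at least one head-to-head, so there is no Condorcet winner.

none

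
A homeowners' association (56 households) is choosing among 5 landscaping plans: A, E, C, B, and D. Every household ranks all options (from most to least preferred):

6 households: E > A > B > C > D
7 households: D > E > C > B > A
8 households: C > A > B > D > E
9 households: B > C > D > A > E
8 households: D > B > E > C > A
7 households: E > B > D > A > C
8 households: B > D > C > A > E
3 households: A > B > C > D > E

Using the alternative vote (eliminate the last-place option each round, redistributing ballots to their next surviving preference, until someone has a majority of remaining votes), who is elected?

Round 1: A 3, E 13, C 8, B 17, D 15. Eliminate A.
Round 2: E 13, C 8, B 20, D 15. Eliminate C.
Round 3: E 13, B 28, D 15. Eliminate E.
Round 4: B 41, D 15. B has a majority.

B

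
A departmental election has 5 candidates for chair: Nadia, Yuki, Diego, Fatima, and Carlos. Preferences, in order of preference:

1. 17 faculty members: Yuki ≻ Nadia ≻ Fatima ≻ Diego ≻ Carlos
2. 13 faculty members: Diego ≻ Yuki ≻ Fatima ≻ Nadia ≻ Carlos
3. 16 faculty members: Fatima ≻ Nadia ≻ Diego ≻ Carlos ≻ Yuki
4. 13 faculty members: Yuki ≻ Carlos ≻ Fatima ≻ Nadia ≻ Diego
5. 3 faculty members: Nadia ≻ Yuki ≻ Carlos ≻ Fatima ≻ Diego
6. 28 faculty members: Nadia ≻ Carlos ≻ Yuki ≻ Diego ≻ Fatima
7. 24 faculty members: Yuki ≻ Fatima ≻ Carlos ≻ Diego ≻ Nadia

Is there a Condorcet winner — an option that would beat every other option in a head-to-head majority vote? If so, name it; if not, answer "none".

Yuki vs Nadia: 67–47 for Yuki.
Yuki vs Diego: 85–29 for Yuki.
Yuki vs Fatima: 98–16 for Yuki.
Yuki vs Carlos: 70–44 for Yuki.
Yuki beats every other option head-to-head.

Yuki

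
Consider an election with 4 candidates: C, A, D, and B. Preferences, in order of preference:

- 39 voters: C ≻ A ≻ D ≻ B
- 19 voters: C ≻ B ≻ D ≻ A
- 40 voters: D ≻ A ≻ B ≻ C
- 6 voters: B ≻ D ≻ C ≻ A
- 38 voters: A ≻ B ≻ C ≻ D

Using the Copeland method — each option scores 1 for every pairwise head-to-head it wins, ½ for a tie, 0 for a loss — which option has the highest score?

A

C: beats D; loses to A and B → score 1.
A: beats C, D, and B → score 3.
D: beats B; loses to C and A → score 1.
B: beats C; loses to A and D → score 1.
A has the best pairwise record.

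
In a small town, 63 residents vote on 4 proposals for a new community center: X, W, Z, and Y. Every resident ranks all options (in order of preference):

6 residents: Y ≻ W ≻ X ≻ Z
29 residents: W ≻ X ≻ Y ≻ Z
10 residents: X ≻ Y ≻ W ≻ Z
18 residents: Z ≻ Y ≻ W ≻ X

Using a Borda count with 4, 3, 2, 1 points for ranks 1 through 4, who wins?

X: 6·2 + 29·3 + 10·4 + 18·1 = 157
W: 6·3 + 29·4 + 10·2 + 18·2 = 190
Z: 6·1 + 29·1 + 10·1 + 18·4 = 117
Y: 6·4 + 29·2 + 10·3 + 18·3 = 166
W has the highest Borda score (190).

W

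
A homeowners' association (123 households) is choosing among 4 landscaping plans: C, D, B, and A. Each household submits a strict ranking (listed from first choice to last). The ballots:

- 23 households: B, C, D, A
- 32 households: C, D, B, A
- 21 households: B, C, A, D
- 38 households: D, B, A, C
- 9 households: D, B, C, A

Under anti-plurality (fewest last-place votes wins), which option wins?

B

Last-place votes: C 38, D 21, B 0, A 64.
B is ranked last by the fewest voters, so B wins.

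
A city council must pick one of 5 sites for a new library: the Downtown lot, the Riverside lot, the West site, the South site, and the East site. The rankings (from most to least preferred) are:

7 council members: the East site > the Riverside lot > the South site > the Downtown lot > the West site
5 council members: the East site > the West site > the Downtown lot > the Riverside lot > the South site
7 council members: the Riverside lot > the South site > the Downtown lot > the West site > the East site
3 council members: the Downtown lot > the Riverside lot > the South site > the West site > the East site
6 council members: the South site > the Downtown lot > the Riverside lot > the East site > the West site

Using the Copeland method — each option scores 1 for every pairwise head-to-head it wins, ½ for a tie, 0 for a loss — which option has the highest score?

the Downtown lot: beats the West site and the East site; ties the Riverside lot; loses to the South site → score 2.5.
the Riverside lot: beats the West site, the South site, and the East site; ties the Downtown lot → score 3.5.
the West site: loses to the Downtown lot, the Riverside lot, the South site, and the East site → score 0.
the South site: beats the Downtown lot, the West site, and the East site; loses to the Riverside lot → score 3.
the East site: beats the West site; loses to the Downtown lot, the Riverside lot, and the South site → score 1.
the Riverside lot has the best pairwise record.

the Riverside lot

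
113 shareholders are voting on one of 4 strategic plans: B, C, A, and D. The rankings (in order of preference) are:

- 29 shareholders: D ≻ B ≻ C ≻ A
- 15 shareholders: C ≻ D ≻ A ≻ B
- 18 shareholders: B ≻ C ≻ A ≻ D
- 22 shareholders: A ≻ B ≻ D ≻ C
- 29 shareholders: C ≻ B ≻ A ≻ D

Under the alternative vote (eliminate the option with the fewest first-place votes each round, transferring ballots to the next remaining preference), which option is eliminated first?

B

Round 1: B 18, C 44, A 22, D 29. Eliminate B.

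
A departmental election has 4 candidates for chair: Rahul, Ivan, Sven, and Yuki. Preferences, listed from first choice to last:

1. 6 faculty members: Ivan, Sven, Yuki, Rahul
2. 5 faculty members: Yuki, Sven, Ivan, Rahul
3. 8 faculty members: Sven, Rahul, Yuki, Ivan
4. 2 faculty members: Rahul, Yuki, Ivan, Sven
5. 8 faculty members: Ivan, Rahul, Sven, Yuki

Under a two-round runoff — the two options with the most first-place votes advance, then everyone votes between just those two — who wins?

Round 1 first-place votes: Rahul 2, Ivan 14, Sven 8, Yuki 5.
Ivan and Sven advance.
Runoff: Ivan is preferred to Sven by 16 voters; Sven by 13.
Ivan wins the runoff.

Ivan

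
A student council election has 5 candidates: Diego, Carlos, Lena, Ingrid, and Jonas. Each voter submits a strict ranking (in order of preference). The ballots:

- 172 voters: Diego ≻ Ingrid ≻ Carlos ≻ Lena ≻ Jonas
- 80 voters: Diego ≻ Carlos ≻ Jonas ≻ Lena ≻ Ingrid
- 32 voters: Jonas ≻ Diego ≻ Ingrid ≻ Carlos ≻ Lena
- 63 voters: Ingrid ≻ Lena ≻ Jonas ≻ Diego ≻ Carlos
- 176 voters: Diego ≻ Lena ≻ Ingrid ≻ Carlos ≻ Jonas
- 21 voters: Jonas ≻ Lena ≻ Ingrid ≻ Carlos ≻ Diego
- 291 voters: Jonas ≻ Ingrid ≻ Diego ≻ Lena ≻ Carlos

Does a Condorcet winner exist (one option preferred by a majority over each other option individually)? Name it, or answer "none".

Diego

Diego vs Carlos: 814–21 for Diego.
Diego vs Lena: 751–84 for Diego.
Diego vs Ingrid: 460–375 for Diego.
Diego vs Jonas: 428–407 for Diego.
Diego beats every other option head-to-head.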